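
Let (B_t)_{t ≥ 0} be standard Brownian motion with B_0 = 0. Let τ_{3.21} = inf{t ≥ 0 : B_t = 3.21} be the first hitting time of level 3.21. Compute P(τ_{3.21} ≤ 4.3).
P(τ_{3.21} ≤ 4.3) = 2(1 − Φ(3.21/√4.3)) = 2(1 − Φ(1.5480)) ≈ 0.1216

By the reflection principle for standard BM, P(τ_b ≤ t) = 2 · P(B_t ≥ b). Since B_t ~ N(0, t), P(B_t ≥ 3.21) = 1 − Φ(3.21/√t) = 1 − Φ(3.21/√4.3) = 1 − Φ(1.5480) ≈ 0.06081. Doubling: P(τ_{3.21} ≤ 4.3) ≈ 2 · 0.06081 = 0.12162 ≈ 0.1216.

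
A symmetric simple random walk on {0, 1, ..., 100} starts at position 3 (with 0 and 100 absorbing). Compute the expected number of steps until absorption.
E[τ | X_0 = 3] = 291

Let v_k = E[τ | X_0 = k]. Boundary: v_0 = v_100 = 0. Recurrence: v_k = 1 + (v_{k-1} + v_{k+1})/2 for 1 ≤ k ≤ 99. The particular solution to v_k − (v_{k-1} + v_{k+1})/2 = 1 is v_k = −k^2. Adding homogeneous solution A + B k and matching boundaries gives v_k = k (100 − k). Substituting k = 3: v_3 = 3 · 97 = 291.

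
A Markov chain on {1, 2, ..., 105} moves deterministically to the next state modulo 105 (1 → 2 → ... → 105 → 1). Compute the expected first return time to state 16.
E[T_16 | X_0 = 16] = 105

The chain cycles deterministically, so starting at state 16 it returns in exactly 105 steps. Equivalently, the stationary distribution is uniform π_j = 1/105 for every state j, so by Kac's formula E[T_16] = 1/π_16 = 105.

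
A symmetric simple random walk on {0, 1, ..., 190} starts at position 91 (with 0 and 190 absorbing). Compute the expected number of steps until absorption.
E[τ | X_0 = 91] = 9009

Let v_k = E[τ | X_0 = k]. Boundary: v_0 = v_190 = 0. Recurrence: v_k = 1 + (v_{k-1} + v_{k+1})/2 for 1 ≤ k ≤ 189. The particular solution to v_k − (v_{k-1} + v_{k+1})/2 = 1 is v_k = −k^2. Adding homogeneous solution A + B k and matching boundaries gives v_k = k (190 − k). Substituting k = 91: v_91 = 91 · 99 = 9009.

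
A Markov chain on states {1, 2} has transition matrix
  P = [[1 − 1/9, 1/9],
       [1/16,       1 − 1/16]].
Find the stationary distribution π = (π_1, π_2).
π_1 = 9/25, π_2 = 16/25

Solve πP = π with π_1 + π_2 = 1. From πP = π: π_1 · (1 − 1/9) + π_2 · 1/16 = π_1 ⇒ π_2 · 1/16 = π_1 · 1/9 ⇒ π_2/π_1 = (1/9)/(1/16) = 16/9. Together with π_1 + π_2 = 1:
  π_1 = (1/16)/(1/9 + 1/16) = (1/16)/(25/144) = 9/25,
  π_2 = (1/9)/(1/9 + 1/16) = (1/9)/(25/144) = 16/25.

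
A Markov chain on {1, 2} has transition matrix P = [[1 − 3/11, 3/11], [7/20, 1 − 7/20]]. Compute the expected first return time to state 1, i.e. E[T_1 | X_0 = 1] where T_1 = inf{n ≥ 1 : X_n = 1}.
E[T_1 | X_0 = 1] = 1/π_1 = 137/77

For an irreducible recurrent Markov chain with stationary distribution π, E[T_i | X_0 = i] = 1/π_i (Kac's formula). Here π_1 = (7/20)/(3/11 + 7/20) = (7/20)/(137/220) = 77/137, so E[T_1 | X_0 = 1] = 1/π_1 = (3/11 + 7/20)/(7/20) = (137/220)/(7/20) = 137/77.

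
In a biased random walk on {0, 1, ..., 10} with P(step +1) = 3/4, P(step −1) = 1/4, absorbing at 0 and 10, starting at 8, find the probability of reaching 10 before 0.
P(hit 10 before 0) = (1 − (1/3)^8) / (1 − (1/3)^10) = 7380/7381

Let u_k denote P(reach 10 before 0 | start at k). Boundary: u_0 = 0, u_10 = 1. Recurrence: u_k = 3/4·u_{k+1} + 1/4·u_{k-1} for 1 ≤ k ≤ 9. Try u_k = A + B·r^k with r = q/p = (1/4)/(3/4) = 1/3. Substitution satisfies the recurrence; boundary conditions give:
  u_k = (1 − r^k) / (1 − r^N) = (1 − (1/3)^8) / (1 − (1/3)^10) = 7380/7381.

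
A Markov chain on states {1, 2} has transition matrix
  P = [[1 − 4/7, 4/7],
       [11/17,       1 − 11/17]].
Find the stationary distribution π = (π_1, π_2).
π_1 = 77/145, π_2 = 68/145

Solve πP = π with π_1 + π_2 = 1. From πP = π: π_1 · (1 − 4/7) + π_2 · 11/17 = π_1 ⇒ π_2 · 11/17 = π_1 · 4/7 ⇒ π_2/π_1 = (4/7)/(11/17) = 68/77. Together with π_1 + π_2 = 1:
  π_1 = (11/17)/(4/7 + 11/17) = (11/17)/(145/119) = 77/145,
  π_2 = (4/7)/(4/7 + 11/17) = (4/7)/(145/119) = 68/145.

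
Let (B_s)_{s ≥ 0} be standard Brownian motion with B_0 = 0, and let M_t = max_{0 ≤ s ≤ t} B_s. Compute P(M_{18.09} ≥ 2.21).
P(M_{18.09} ≥ 2.21) = 2·P(B_{18.09} ≥ 2.21) = 2(1 − Φ(2.21/√18.09)) ≈ 0.6033

By the reflection principle for Brownian motion, P(M_t ≥ a) = 2 · P(B_t ≥ a) for a ≥ 0. Since B_t ~ N(0, t), P(B_t ≥ 2.21) = 1 − Φ(2.21/√t) = 1 − Φ(2.21/√18.09) = 1 − Φ(0.5196). So
  P(M_{18.09} ≥ 2.21) = 2(1 − Φ(0.5196)) ≈ 0.6033.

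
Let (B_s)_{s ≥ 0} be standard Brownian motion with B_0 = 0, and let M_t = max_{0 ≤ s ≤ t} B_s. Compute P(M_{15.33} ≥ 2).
P(M_{15.33} ≥ 2) = 2·P(B_{15.33} ≥ 2) = 2(1 − Φ(2/√15.33)) ≈ 0.6095

By the reflection principle for Brownian motion, P(M_t ≥ a) = 2 · P(B_t ≥ a) for a ≥ 0. Since B_t ~ N(0, t), P(B_t ≥ 2) = 1 − Φ(2/√t) = 1 − Φ(2/√15.33) = 1 − Φ(0.5108). So
  P(M_{15.33} ≥ 2) = 2(1 − Φ(0.5108)) ≈ 0.6095.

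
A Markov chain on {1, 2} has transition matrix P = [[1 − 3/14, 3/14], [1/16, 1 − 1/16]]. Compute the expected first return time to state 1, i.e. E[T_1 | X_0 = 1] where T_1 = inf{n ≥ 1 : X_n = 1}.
E[T_1 | X_0 = 1] = 1/π_1 = 31/7

For an irreducible recurrent Markov chain with stationary distribution π, E[T_i | X_0 = i] = 1/π_i (Kac's formula). Here π_1 = (1/16)/(3/14 + 1/16) = (1/16)/(31/112) = 7/31, so E[T_1 | X_0 = 1] = 1/π_1 = (3/14 + 1/16)/(1/16) = (31/112)/(1/16) = 31/7.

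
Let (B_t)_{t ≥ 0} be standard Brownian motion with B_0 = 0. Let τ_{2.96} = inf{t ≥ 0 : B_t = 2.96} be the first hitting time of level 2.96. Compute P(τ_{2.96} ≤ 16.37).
P(τ_{2.96} ≤ 16.37) = 2(1 − Φ(2.96/√16.37)) = 2(1 − Φ(0.7316)) ≈ 0.4644

By the reflection principle for standard BM, P(τ_b ≤ t) = 2 · P(B_t ≥ b). Since B_t ~ N(0, t), P(B_t ≥ 2.96) = 1 − Φ(2.96/√t) = 1 − Φ(2.96/√16.37) = 1 − Φ(0.7316) ≈ 0.23221. Doubling: P(τ_{2.96} ≤ 16.37) ≈ 2 · 0.23221 = 0.46442 ≈ 0.4644.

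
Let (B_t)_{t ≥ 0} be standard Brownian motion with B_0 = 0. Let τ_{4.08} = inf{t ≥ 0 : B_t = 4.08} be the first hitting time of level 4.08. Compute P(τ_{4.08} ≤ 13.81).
P(τ_{4.08} ≤ 13.81) = 2(1 − Φ(4.08/√13.81)) = 2(1 − Φ(1.0979)) ≈ 0.2722

By the reflection principle for standard BM, P(τ_b ≤ t) = 2 · P(B_t ≥ b). Since B_t ~ N(0, t), P(B_t ≥ 4.08) = 1 − Φ(4.08/√t) = 1 − Φ(4.08/√13.81) = 1 − Φ(1.0979) ≈ 0.13612. Doubling: P(τ_{4.08} ≤ 13.81) ≈ 2 · 0.13612 = 0.27224 ≈ 0.2722.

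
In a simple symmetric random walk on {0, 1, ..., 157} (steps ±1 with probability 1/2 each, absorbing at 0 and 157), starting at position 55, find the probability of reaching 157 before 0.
P(hit 157 before 0) = 55/157

Let u_k = P(hit 157 before 0 | start at k). Then u_0 = 0, u_157 = 1, and u_k = u_{k-1}/2 + u_{k+1}/2 for 1 ≤ k ≤ 156. This harmonic recurrence is solved by u_k = k/157, giving u_55 = 55/157.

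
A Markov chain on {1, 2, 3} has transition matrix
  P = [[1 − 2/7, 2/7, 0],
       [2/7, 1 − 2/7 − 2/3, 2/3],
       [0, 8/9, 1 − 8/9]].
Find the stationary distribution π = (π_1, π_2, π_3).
π = (4/11, 4/11, 3/11)

This is a birth-death chain on three states, which satisfies detailed balance: π_1 · P_{12} = π_2 · P_{21} and π_2 · P_{23} = π_3 · P_{32}.
From π_1 · 2/7 = π_2 · 2/7: π_2/π_1 = (2/7)/(2/7) = 1.
From π_2 · 2/3 = π_3 · 8/9: π_3/π_2 = (2/3)/(8/9) = 3/4.
Take π_1 proportional to 1; then unnormalized π = (1, 1, 3/4). Normalize by dividing by the sum 11/4:
  π = (4/11, 4/11, 3/11).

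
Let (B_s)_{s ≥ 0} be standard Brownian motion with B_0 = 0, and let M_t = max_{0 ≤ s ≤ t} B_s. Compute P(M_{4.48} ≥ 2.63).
P(M_{4.48} ≥ 2.63) = 2·P(B_{4.48} ≥ 2.63) = 2(1 − Φ(2.63/√4.48)) ≈ 0.2140

By the reflection principle for Brownian motion, P(M_t ≥ a) = 2 · P(B_t ≥ a) for a ≥ 0. Since B_t ~ N(0, t), P(B_t ≥ 2.63) = 1 − Φ(2.63/√t) = 1 − Φ(2.63/√4.48) = 1 − Φ(1.2426). So
  P(M_{4.48} ≥ 2.63) = 2(1 − Φ(1.2426)) ≈ 0.2140.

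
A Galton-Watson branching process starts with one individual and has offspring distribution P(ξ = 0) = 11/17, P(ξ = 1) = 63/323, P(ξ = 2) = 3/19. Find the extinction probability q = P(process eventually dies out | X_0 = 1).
q = 1

Mean offspring μ = 0·11/17 + 1·63/323 + 2·3/19 = 165/323 ≤ 1. For μ ≤ 1 with offspring not concentrated at 1, the Galton-Watson process goes extinct almost surely, so q = 1.
(Algebraic check: The pgf is f(s) = 11/17 + 63/323·s + 3/19·s². The extinction probability q is the smallest fixed point of f in [0, 1]. Setting s = f(s):
  3/19·s² + (63/323 − 1)·s + 11/17 = 0
  3/19·s² − (11/17 + 3/19)·s + 11/17 = 0
which factors as (s − 1)·(3/19·s − 11/17) = 0, giving roots s = 1 and s = (11/17)/(3/19) = 209/51. Since 209/51 ≥ 1, the smallest root in [0, 1] is s = 1.)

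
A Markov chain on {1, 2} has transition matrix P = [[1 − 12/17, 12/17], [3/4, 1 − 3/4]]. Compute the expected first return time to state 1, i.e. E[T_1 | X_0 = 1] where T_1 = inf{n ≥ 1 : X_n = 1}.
E[T_1 | X_0 = 1] = 1/π_1 = 33/17

For an irreducible recurrent Markov chain with stationary distribution π, E[T_i | X_0 = i] = 1/π_i (Kac's formula). Here π_1 = (3/4)/(12/17 + 3/4) = (3/4)/(99/68) = 17/33, so E[T_1 | X_0 = 1] = 1/π_1 = (12/17 + 3/4)/(3/4) = (99/68)/(3/4) = 33/17.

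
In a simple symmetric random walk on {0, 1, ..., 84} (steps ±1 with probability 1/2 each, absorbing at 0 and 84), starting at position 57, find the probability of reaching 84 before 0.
P(hit 84 before 0) = 57/84 = 19/28

Let u_k = P(hit 84 before 0 | start at k). Then u_0 = 0, u_84 = 1, and u_k = u_{k-1}/2 + u_{k+1}/2 for 1 ≤ k ≤ 83. This harmonic recurrence is solved by u_k = k/84, giving u_57 = 57/84 = 19/28.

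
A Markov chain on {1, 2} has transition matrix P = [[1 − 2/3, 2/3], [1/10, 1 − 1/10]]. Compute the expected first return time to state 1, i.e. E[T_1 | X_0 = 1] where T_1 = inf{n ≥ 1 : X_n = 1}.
E[T_1 | X_0 = 1] = 1/π_1 = 23/3

For an irreducible recurrent Markov chain with stationary distribution π, E[T_i | X_0 = i] = 1/π_i (Kac's formula). Here π_1 = (1/10)/(2/3 + 1/10) = (1/10)/(23/30) = 3/23, so E[T_1 | X_0 = 1] = 1/π_1 = (2/3 + 1/10)/(1/10) = (23/30)/(1/10) = 23/3.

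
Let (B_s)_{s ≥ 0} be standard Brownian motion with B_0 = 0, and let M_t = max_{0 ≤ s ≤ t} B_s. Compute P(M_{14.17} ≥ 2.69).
P(M_{14.17} ≥ 2.69) = 2·P(B_{14.17} ≥ 2.69) = 2(1 − Φ(2.69/√14.17)) ≈ 0.4749

By the reflection principle for Brownian motion, P(M_t ≥ a) = 2 · P(B_t ≥ a) for a ≥ 0. Since B_t ~ N(0, t), P(B_t ≥ 2.69) = 1 − Φ(2.69/√t) = 1 − Φ(2.69/√14.17) = 1 − Φ(0.7146). So
  P(M_{14.17} ≥ 2.69) = 2(1 − Φ(0.7146)) ≈ 0.4749.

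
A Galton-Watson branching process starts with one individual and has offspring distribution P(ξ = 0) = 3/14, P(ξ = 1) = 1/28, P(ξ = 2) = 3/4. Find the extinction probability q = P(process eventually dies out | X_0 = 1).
q = 2/7

The pgf is f(s) = 3/14 + 1/28·s + 3/4·s². The extinction probability q is the smallest fixed point of f in [0, 1]. Setting s = f(s):
  3/4·s² + (1/28 − 1)·s + 3/14 = 0
  3/4·s² − (3/14 + 3/4)·s + 3/14 = 0
which factors as (s − 1)·(3/4·s − 3/14) = 0, giving roots s = 1 and s = (3/14)/(3/4) = 2/7.
Mean offspring μ = 1/28 + 2·3/4 = 43/28 > 1 (supercritical), so q < 1. The extinction probability is the smaller root: q = (3/14)/(3/4) = 2/7.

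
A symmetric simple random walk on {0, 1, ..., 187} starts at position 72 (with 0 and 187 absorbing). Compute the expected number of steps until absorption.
E[τ | X_0 = 72] = 8280

Let v_k = E[τ | X_0 = k]. Boundary: v_0 = v_187 = 0. Recurrence: v_k = 1 + (v_{k-1} + v_{k+1})/2 for 1 ≤ k ≤ 186. The particular solution to v_k − (v_{k-1} + v_{k+1})/2 = 1 is v_k = −k^2. Adding homogeneous solution A + B k and matching boundaries gives v_k = k (187 − k). Substituting k = 72: v_72 = 72 · 115 = 8280.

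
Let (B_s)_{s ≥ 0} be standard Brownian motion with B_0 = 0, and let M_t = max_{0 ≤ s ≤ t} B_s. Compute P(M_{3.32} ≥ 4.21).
P(M_{3.32} ≥ 4.21) = 2·P(B_{3.32} ≥ 4.21) = 2(1 − Φ(4.21/√3.32)) ≈ 0.0209

By the reflection principle for Brownian motion, P(M_t ≥ a) = 2 · P(B_t ≥ a) for a ≥ 0. Since B_t ~ N(0, t), P(B_t ≥ 4.21) = 1 − Φ(4.21/√t) = 1 − Φ(4.21/√3.32) = 1 − Φ(2.3105). So
  P(M_{3.32} ≥ 4.21) = 2(1 − Φ(2.3105)) ≈ 0.0209.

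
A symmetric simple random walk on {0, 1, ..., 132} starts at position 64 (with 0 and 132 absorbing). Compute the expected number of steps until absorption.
E[τ | X_0 = 64] = 4352

Let v_k = E[τ | X_0 = k]. Boundary: v_0 = v_132 = 0. Recurrence: v_k = 1 + (v_{k-1} + v_{k+1})/2 for 1 ≤ k ≤ 131. The particular solution to v_k − (v_{k-1} + v_{k+1})/2 = 1 is v_k = −k^2. Adding homogeneous solution A + B k and matching boundaries gives v_k = k (132 − k). Substituting k = 64: v_64 = 64 · 68 = 4352.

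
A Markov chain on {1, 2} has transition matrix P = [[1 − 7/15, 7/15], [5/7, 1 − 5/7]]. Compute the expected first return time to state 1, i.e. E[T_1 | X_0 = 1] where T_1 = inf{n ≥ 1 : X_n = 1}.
E[T_1 | X_0 = 1] = 1/π_1 = 124/75

For an irreducible recurrent Markov chain with stationary distribution π, E[T_i | X_0 = i] = 1/π_i (Kac's formula). Here π_1 = (5/7)/(7/15 + 5/7) = (5/7)/(124/105) = 75/124, so E[T_1 | X_0 = 1] = 1/π_1 = (7/15 + 5/7)/(5/7) = (124/105)/(5/7) = 124/75.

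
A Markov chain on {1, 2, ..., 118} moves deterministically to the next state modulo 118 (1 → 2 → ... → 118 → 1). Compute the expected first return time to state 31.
E[T_31 | X_0 = 31] = 118

The chain cycles deterministically, so starting at state 31 it returns in exactly 118 steps. Equivalently, the stationary distribution is uniform π_j = 1/118 for every state j, so by Kac's formula E[T_31] = 1/π_31 = 118.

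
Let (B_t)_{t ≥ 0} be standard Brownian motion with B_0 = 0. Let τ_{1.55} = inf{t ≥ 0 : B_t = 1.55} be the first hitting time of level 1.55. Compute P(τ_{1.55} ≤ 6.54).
P(τ_{1.55} ≤ 6.54) = 2(1 − Φ(1.55/√6.54)) = 2(1 − Φ(0.6061)) ≈ 0.5444

By the reflection principle for standard BM, P(τ_b ≤ t) = 2 · P(B_t ≥ b). Since B_t ~ N(0, t), P(B_t ≥ 1.55) = 1 − Φ(1.55/√t) = 1 − Φ(1.55/√6.54) = 1 − Φ(0.6061) ≈ 0.27222. Doubling: P(τ_{1.55} ≤ 6.54) ≈ 2 · 0.27222 = 0.54444 ≈ 0.5444.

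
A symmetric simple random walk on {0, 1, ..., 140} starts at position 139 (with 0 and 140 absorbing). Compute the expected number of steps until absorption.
E[τ | X_0 = 139] = 139

Let v_k = E[τ | X_0 = k]. Boundary: v_0 = v_140 = 0. Recurrence: v_k = 1 + (v_{k-1} + v_{k+1})/2 for 1 ≤ k ≤ 139. The particular solution to v_k − (v_{k-1} + v_{k+1})/2 = 1 is v_k = −k^2. Adding homogeneous solution A + B k and matching boundaries gives v_k = k (140 − k). Substituting k = 139: v_139 = 139 · 1 = 139.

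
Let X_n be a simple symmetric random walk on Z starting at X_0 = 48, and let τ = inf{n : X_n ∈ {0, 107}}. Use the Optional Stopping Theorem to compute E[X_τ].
E[X_τ] = 48

X_n is a martingale and τ is a bounded-mean stopping time (indeed τ is finite a.s. with bounded expectation since the walk is in a bounded region). By the OST, E[X_τ] = E[X_0] = 48. Equivalently: E[X_τ] = 107 · P(hit 107 first) + 0 · P(hit 0 first) = 107 · (48/107) = 48.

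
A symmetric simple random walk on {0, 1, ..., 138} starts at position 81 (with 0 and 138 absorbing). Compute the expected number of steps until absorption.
E[τ | X_0 = 81] = 4617

Let v_k = E[τ | X_0 = k]. Boundary: v_0 = v_138 = 0. Recurrence: v_k = 1 + (v_{k-1} + v_{k+1})/2 for 1 ≤ k ≤ 137. The particular solution to v_k − (v_{k-1} + v_{k+1})/2 = 1 is v_k = −k^2. Adding homogeneous solution A + B k and matching boundaries gives v_k = k (138 − k). Substituting k = 81: v_81 = 81 · 57 = 4617.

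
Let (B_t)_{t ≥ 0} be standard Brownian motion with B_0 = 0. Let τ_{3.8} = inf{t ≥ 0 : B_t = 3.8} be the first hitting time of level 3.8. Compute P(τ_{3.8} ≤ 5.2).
P(τ_{3.8} ≤ 5.2) = 2(1 − Φ(3.8/√5.2)) = 2(1 − Φ(1.6664)) ≈ 0.0956

By the reflection principle for standard BM, P(τ_b ≤ t) = 2 · P(B_t ≥ b). Since B_t ~ N(0, t), P(B_t ≥ 3.8) = 1 − Φ(3.8/√t) = 1 − Φ(3.8/√5.2) = 1 − Φ(1.6664) ≈ 0.04782. Doubling: P(τ_{3.8} ≤ 5.2) ≈ 2 · 0.04782 = 0.09564 ≈ 0.0956.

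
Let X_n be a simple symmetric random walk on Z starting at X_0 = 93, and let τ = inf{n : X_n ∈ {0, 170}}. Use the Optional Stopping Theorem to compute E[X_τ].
E[X_τ] = 93

X_n is a martingale and τ is a bounded-mean stopping time (indeed τ is finite a.s. with bounded expectation since the walk is in a bounded region). By the OST, E[X_τ] = E[X_0] = 93. Equivalently: E[X_τ] = 170 · P(hit 170 first) + 0 · P(hit 0 first) = 170 · (93/170) = 93.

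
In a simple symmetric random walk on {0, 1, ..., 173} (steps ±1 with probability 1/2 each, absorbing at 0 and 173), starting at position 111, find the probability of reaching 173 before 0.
P(hit 173 before 0) = 111/173

Let u_k = P(hit 173 before 0 | start at k). Then u_0 = 0, u_173 = 1, and u_k = u_{k-1}/2 + u_{k+1}/2 for 1 ≤ k ≤ 172. This harmonic recurrence is solved by u_k = k/173, giving u_111 = 111/173.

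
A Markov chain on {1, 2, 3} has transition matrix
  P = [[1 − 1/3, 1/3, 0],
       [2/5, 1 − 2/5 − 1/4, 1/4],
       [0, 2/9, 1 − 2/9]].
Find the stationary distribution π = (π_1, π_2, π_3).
π = (48/133, 40/133, 45/133)

This is a birth-death chain on three states, which satisfies detailed balance: π_1 · P_{12} = π_2 · P_{21} and π_2 · P_{23} = π_3 · P_{32}.
From π_1 · 1/3 = π_2 · 2/5: π_2/π_1 = (1/3)/(2/5) = 5/6.
From π_2 · 1/4 = π_3 · 2/9: π_3/π_2 = (1/4)/(2/9) = 9/8.
Take π_1 proportional to 1; then unnormalized π = (1, 5/6, 15/16). Normalize by dividing by the sum 133/48:
  π = (48/133, 40/133, 45/133).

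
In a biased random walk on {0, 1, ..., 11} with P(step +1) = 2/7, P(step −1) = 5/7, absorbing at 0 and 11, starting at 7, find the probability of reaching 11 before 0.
P(hit 11 before 0) = (1 − (5/2)^7) / (1 − (5/2)^11) = 415984/16275359

Let u_k denote P(reach 11 before 0 | start at k). Boundary: u_0 = 0, u_11 = 1. Recurrence: u_k = 2/7·u_{k+1} + 5/7·u_{k-1} for 1 ≤ k ≤ 10. Try u_k = A + B·r^k with r = q/p = (5/7)/(2/7) = 5/2. Substitution satisfies the recurrence; boundary conditions give:
  u_k = (1 − r^k) / (1 − r^N) = (1 − (5/2)^7) / (1 − (5/2)^11) = 415984/16275359.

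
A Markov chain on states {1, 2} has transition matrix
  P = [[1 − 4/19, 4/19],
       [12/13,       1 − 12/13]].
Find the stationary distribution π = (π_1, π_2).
π_1 = 57/70, π_2 = 13/70

Solve πP = π with π_1 + π_2 = 1. From πP = π: π_1 · (1 − 4/19) + π_2 · 12/13 = π_1 ⇒ π_2 · 12/13 = π_1 · 4/19 ⇒ π_2/π_1 = (4/19)/(12/13) = 13/57. Together with π_1 + π_2 = 1:
  π_1 = (12/13)/(4/19 + 12/13) = (12/13)/(280/247) = 57/70,
  π_2 = (4/19)/(4/19 + 12/13) = (4/19)/(280/247) = 13/70.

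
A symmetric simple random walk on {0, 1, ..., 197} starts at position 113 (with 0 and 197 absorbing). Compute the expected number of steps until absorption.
E[τ | X_0 = 113] = 9492

Let v_k = E[τ | X_0 = k]. Boundary: v_0 = v_197 = 0. Recurrence: v_k = 1 + (v_{k-1} + v_{k+1})/2 for 1 ≤ k ≤ 196. The particular solution to v_k − (v_{k-1} + v_{k+1})/2 = 1 is v_k = −k^2. Adding homogeneous solution A + B k and matching boundaries gives v_k = k (197 − k). Substituting k = 113: v_113 = 113 · 84 = 9492.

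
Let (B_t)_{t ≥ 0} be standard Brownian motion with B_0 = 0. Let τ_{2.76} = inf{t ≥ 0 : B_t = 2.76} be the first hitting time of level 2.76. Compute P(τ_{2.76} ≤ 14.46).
P(τ_{2.76} ≤ 14.46) = 2(1 − Φ(2.76/√14.46)) = 2(1 − Φ(0.7258)) ≈ 0.4680

By the reflection principle for standard BM, P(τ_b ≤ t) = 2 · P(B_t ≥ b). Since B_t ~ N(0, t), P(B_t ≥ 2.76) = 1 − Φ(2.76/√t) = 1 − Φ(2.76/√14.46) = 1 − Φ(0.7258) ≈ 0.23398. Doubling: P(τ_{2.76} ≤ 14.46) ≈ 2 · 0.23398 = 0.46796 ≈ 0.4680.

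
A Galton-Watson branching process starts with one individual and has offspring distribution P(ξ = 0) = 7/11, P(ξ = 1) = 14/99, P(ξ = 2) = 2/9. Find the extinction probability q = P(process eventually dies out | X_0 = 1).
q = 1

Mean offspring μ = 0·7/11 + 1·14/99 + 2·2/9 = 58/99 ≤ 1. For μ ≤ 1 with offspring not concentrated at 1, the Galton-Watson process goes extinct almost surely, so q = 1.
(Algebraic check: The pgf is f(s) = 7/11 + 14/99·s + 2/9·s². The extinction probability q is the smallest fixed point of f in [0, 1]. Setting s = f(s):
  2/9·s² + (14/99 − 1)·s + 7/11 = 0
  2/9·s² − (7/11 + 2/9)·s + 7/11 = 0
which factors as (s − 1)·(2/9·s − 7/11) = 0, giving roots s = 1 and s = (7/11)/(2/9) = 63/22. Since 63/22 ≥ 1, the smallest root in [0, 1] is s = 1.)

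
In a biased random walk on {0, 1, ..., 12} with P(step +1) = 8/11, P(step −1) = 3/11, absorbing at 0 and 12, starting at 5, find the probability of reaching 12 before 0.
P(hit 12 before 0) = (1 − (3/8)^5) / (1 − (3/8)^12) = 13641973760/13743789059

Let u_k denote P(reach 12 before 0 | start at k). Boundary: u_0 = 0, u_12 = 1. Recurrence: u_k = 8/11·u_{k+1} + 3/11·u_{k-1} for 1 ≤ k ≤ 11. Try u_k = A + B·r^k with r = q/p = (3/11)/(8/11) = 3/8. Substitution satisfies the recurrence; boundary conditions give:
  u_k = (1 − r^k) / (1 − r^N) = (1 − (3/8)^5) / (1 − (3/8)^12) = 13641973760/13743789059.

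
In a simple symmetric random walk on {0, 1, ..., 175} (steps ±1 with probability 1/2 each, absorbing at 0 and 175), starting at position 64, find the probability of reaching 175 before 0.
P(hit 175 before 0) = 64/175

Let u_k = P(hit 175 before 0 | start at k). Then u_0 = 0, u_175 = 1, and u_k = u_{k-1}/2 + u_{k+1}/2 for 1 ≤ k ≤ 174. This harmonic recurrence is solved by u_k = k/175, giving u_64 = 64/175.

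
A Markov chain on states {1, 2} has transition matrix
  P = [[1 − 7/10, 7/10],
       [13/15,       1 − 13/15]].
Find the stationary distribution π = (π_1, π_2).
π_1 = 26/47, π_2 = 21/47

Solve πP = π with π_1 + π_2 = 1. From πP = π: π_1 · (1 − 7/10) + π_2 · 13/15 = π_1 ⇒ π_2 · 13/15 = π_1 · 7/10 ⇒ π_2/π_1 = (7/10)/(13/15) = 21/26. Together with π_1 + π_2 = 1:
  π_1 = (13/15)/(7/10 + 13/15) = (13/15)/(47/30) = 26/47,
  π_2 = (7/10)/(7/10 + 13/15) = (7/10)/(47/30) = 21/47.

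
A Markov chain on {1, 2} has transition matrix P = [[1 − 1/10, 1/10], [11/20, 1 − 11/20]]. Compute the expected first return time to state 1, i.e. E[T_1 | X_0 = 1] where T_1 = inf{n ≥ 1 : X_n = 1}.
E[T_1 | X_0 = 1] = 1/π_1 = 13/11

For an irreducible recurrent Markov chain with stationary distribution π, E[T_i | X_0 = i] = 1/π_i (Kac's formula). Here π_1 = (11/20)/(1/10 + 11/20) = (11/20)/(13/20) = 11/13, so E[T_1 | X_0 = 1] = 1/π_1 = (1/10 + 11/20)/(11/20) = (13/20)/(11/20) = 13/11.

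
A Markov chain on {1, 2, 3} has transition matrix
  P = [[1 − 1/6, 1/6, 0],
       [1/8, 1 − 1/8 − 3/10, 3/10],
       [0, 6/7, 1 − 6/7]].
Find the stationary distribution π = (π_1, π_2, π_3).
π = (5/14, 10/21, 1/6)

This is a birth-death chain on three states, which satisfies detailed balance: π_1 · P_{12} = π_2 · P_{21} and π_2 · P_{23} = π_3 · P_{32}.
From π_1 · 1/6 = π_2 · 1/8: π_2/π_1 = (1/6)/(1/8) = 4/3.
From π_2 · 3/10 = π_3 · 6/7: π_3/π_2 = (3/10)/(6/7) = 7/20.
Take π_1 proportional to 1; then unnormalized π = (1, 4/3, 7/15). Normalize by dividing by the sum 14/5:
  π = (5/14, 10/21, 1/6).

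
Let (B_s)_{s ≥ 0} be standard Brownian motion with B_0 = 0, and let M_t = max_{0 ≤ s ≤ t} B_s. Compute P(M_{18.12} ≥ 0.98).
P(M_{18.12} ≥ 0.98) = 2·P(B_{18.12} ≥ 0.98) = 2(1 − Φ(0.98/√18.12)) ≈ 0.8179

By the reflection principle for Brownian motion, P(M_t ≥ a) = 2 · P(B_t ≥ a) for a ≥ 0. Since B_t ~ N(0, t), P(B_t ≥ 0.98) = 1 − Φ(0.98/√t) = 1 − Φ(0.98/√18.12) = 1 − Φ(0.2302). So
  P(M_{18.12} ≥ 0.98) = 2(1 − Φ(0.2302)) ≈ 0.8179.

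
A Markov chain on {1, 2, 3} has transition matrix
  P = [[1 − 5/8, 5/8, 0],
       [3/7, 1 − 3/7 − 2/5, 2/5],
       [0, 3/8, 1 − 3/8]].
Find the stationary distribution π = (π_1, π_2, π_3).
π = (72/289, 105/289, 112/289)

This is a birth-death chain on three states, which satisfies detailed balance: π_1 · P_{12} = π_2 · P_{21} and π_2 · P_{23} = π_3 · P_{32}.
From π_1 · 5/8 = π_2 · 3/7: π_2/π_1 = (5/8)/(3/7) = 35/24.
From π_2 · 2/5 = π_3 · 3/8: π_3/π_2 = (2/5)/(3/8) = 16/15.
Take π_1 proportional to 1; then unnormalized π = (1, 35/24, 14/9). Normalize by dividing by the sum 289/72:
  π = (72/289, 105/289, 112/289).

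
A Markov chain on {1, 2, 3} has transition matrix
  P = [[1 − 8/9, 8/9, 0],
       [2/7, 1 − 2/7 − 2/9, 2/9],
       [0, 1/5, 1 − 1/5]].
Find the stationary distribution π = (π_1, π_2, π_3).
π = (81/613, 252/613, 280/613)

This is a birth-death chain on three states, which satisfies detailed balance: π_1 · P_{12} = π_2 · P_{21} and π_2 · P_{23} = π_3 · P_{32}.
From π_1 · 8/9 = π_2 · 2/7: π_2/π_1 = (8/9)/(2/7) = 28/9.
From π_2 · 2/9 = π_3 · 1/5: π_3/π_2 = (2/9)/(1/5) = 10/9.
Take π_1 proportional to 1; then unnormalized π = (1, 28/9, 280/81). Normalize by dividing by the sum 613/81:
  π = (81/613, 252/613, 280/613).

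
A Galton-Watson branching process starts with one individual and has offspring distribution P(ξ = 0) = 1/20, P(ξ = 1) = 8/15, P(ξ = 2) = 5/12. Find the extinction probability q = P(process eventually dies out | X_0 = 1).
q = 3/25

The pgf is f(s) = 1/20 + 8/15·s + 5/12·s². The extinction probability q is the smallest fixed point of f in [0, 1]. Setting s = f(s):
  5/12·s² + (8/15 − 1)·s + 1/20 = 0
  5/12·s² − (1/20 + 5/12)·s + 1/20 = 0
which factors as (s − 1)·(5/12·s − 1/20) = 0, giving roots s = 1 and s = (1/20)/(5/12) = 3/25.
Mean offspring μ = 8/15 + 2·5/12 = 41/30 > 1 (supercritical), so q < 1. The extinction probability is the smaller root: q = (1/20)/(5/12) = 3/25.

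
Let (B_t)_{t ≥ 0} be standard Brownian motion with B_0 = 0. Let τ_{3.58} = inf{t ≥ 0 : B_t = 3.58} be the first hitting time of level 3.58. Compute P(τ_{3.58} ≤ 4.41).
P(τ_{3.58} ≤ 4.41) = 2(1 − Φ(3.58/√4.41)) = 2(1 − Φ(1.7048)) ≈ 0.0882

By the reflection principle for standard BM, P(τ_b ≤ t) = 2 · P(B_t ≥ b). Since B_t ~ N(0, t), P(B_t ≥ 3.58) = 1 − Φ(3.58/√t) = 1 − Φ(3.58/√4.41) = 1 − Φ(1.7048) ≈ 0.04412. Doubling: P(τ_{3.58} ≤ 4.41) ≈ 2 · 0.04412 = 0.08824 ≈ 0.0882.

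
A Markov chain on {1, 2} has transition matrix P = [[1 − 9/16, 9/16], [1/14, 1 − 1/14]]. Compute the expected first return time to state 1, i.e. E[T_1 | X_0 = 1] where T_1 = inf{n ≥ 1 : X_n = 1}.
E[T_1 | X_0 = 1] = 1/π_1 = 71/8

For an irreducible recurrent Markov chain with stationary distribution π, E[T_i | X_0 = i] = 1/π_i (Kac's formula). Here π_1 = (1/14)/(9/16 + 1/14) = (1/14)/(71/112) = 8/71, so E[T_1 | X_0 = 1] = 1/π_1 = (9/16 + 1/14)/(1/14) = (71/112)/(1/14) = 71/8.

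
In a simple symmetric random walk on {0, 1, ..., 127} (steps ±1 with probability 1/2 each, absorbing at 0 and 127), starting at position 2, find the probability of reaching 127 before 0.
P(hit 127 before 0) = 2/127

Let u_k = P(hit 127 before 0 | start at k). Then u_0 = 0, u_127 = 1, and u_k = u_{k-1}/2 + u_{k+1}/2 for 1 ≤ k ≤ 126. This harmonic recurrence is solved by u_k = k/127, giving u_2 = 2/127.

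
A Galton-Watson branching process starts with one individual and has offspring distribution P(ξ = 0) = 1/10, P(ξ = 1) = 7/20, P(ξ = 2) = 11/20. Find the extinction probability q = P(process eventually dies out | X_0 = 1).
q = 2/11

The pgf is f(s) = 1/10 + 7/20·s + 11/20·s². The extinction probability q is the smallest fixed point of f in [0, 1]. Setting s = f(s):
  11/20·s² + (7/20 − 1)·s + 1/10 = 0
  11/20·s² − (1/10 + 11/20)·s + 1/10 = 0
which factors as (s − 1)·(11/20·s − 1/10) = 0, giving roots s = 1 and s = (1/10)/(11/20) = 2/11.
Mean offspring μ = 7/20 + 2·11/20 = 29/20 > 1 (supercritical), so q < 1. The extinction probability is the smaller root: q = (1/10)/(11/20) = 2/11.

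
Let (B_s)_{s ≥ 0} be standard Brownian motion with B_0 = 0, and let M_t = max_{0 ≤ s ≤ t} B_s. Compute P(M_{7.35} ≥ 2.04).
P(M_{7.35} ≥ 2.04) = 2·P(B_{7.35} ≥ 2.04) = 2(1 − Φ(2.04/√7.35)) ≈ 0.4518

By the reflection principle for Brownian motion, P(M_t ≥ a) = 2 · P(B_t ≥ a) for a ≥ 0. Since B_t ~ N(0, t), P(B_t ≥ 2.04) = 1 − Φ(2.04/√t) = 1 − Φ(2.04/√7.35) = 1 − Φ(0.7525). So
  P(M_{7.35} ≥ 2.04) = 2(1 − Φ(0.7525)) ≈ 0.4518.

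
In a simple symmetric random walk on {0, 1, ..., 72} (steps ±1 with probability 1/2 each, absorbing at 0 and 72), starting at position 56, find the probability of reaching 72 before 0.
P(hit 72 before 0) = 56/72 = 7/9

Let u_k = P(hit 72 before 0 | start at k). Then u_0 = 0, u_72 = 1, and u_k = u_{k-1}/2 + u_{k+1}/2 for 1 ≤ k ≤ 71. This harmonic recurrence is solved by u_k = k/72, giving u_56 = 56/72 = 7/9.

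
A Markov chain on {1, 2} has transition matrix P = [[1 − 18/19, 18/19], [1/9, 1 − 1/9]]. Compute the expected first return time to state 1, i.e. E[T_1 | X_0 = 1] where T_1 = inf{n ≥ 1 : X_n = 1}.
E[T_1 | X_0 = 1] = 1/π_1 = 181/19

For an irreducible recurrent Markov chain with stationary distribution π, E[T_i | X_0 = i] = 1/π_i (Kac's formula). Here π_1 = (1/9)/(18/19 + 1/9) = (1/9)/(181/171) = 19/181, so E[T_1 | X_0 = 1] = 1/π_1 = (18/19 + 1/9)/(1/9) = (181/171)/(1/9) = 181/19.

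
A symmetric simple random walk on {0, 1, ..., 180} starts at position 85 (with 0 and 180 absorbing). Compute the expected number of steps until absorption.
E[τ | X_0 = 85] = 8075

Let v_k = E[τ | X_0 = k]. Boundary: v_0 = v_180 = 0. Recurrence: v_k = 1 + (v_{k-1} + v_{k+1})/2 for 1 ≤ k ≤ 179. The particular solution to v_k − (v_{k-1} + v_{k+1})/2 = 1 is v_k = −k^2. Adding homogeneous solution A + B k and matching boundaries gives v_k = k (180 − k). Substituting k = 85: v_85 = 85 · 95 = 8075.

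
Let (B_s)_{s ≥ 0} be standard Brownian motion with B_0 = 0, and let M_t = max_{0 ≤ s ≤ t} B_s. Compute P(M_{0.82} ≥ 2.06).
P(M_{0.82} ≥ 2.06) = 2·P(B_{0.82} ≥ 2.06) = 2(1 − Φ(2.06/√0.82)) ≈ 0.0229

By the reflection principle for Brownian motion, P(M_t ≥ a) = 2 · P(B_t ≥ a) for a ≥ 0. Since B_t ~ N(0, t), P(B_t ≥ 2.06) = 1 − Φ(2.06/√t) = 1 − Φ(2.06/√0.82) = 1 − Φ(2.2749). So
  P(M_{0.82} ≥ 2.06) = 2(1 − Φ(2.2749)) ≈ 0.0229.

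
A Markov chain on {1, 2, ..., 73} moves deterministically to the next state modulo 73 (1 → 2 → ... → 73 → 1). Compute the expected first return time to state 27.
E[T_27 | X_0 = 27] = 73

The chain cycles deterministically, so starting at state 27 it returns in exactly 73 steps. Equivalently, the stationary distribution is uniform π_j = 1/73 for every state j, so by Kac's formula E[T_27] = 1/π_27 = 73.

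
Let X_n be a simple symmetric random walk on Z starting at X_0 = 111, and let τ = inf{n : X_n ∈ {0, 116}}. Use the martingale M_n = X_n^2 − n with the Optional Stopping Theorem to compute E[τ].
E[τ] = 555

M_n = X_n^2 − n is a martingale (since E[X_{n+1}^2 | F_n] = X_n^2 + 1). By OST (τ has finite mean in a bounded region), E[M_τ] = E[M_0] = X_0^2 − 0 = 111^2 = 12321. Also E[M_τ] = E[X_τ^2] − E[τ]. The walk exits at 0 or 116, with P(hit 116 first) = 111/116, so E[X_τ^2] = 116^2 · 111/116 + 0 = 12876. Thus E[τ] = E[X_τ^2] − E[M_τ] = 12876 − 12321 = 555 = 111(116 − 111) = 555.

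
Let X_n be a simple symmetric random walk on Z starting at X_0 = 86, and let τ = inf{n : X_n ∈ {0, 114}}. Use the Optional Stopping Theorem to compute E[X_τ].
E[X_τ] = 86

X_n is a martingale and τ is a bounded-mean stopping time (indeed τ is finite a.s. with bounded expectation since the walk is in a bounded region). By the OST, E[X_τ] = E[X_0] = 86. Equivalently: E[X_τ] = 114 · P(hit 114 first) + 0 · P(hit 0 first) = 114 · (86/114) = 86.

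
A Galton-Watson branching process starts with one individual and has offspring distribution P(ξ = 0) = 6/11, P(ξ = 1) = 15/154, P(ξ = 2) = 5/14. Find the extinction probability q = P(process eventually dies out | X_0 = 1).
q = 1

Mean offspring μ = 0·6/11 + 1·15/154 + 2·5/14 = 125/154 ≤ 1. For μ ≤ 1 with offspring not concentrated at 1, the Galton-Watson process goes extinct almost surely, so q = 1.
(Algebraic check: The pgf is f(s) = 6/11 + 15/154·s + 5/14·s². The extinction probability q is the smallest fixed point of f in [0, 1]. Setting s = f(s):
  5/14·s² + (15/154 − 1)·s + 6/11 = 0
  5/14·s² − (6/11 + 5/14)·s + 6/11 = 0
which factors as (s − 1)·(5/14·s − 6/11) = 0, giving roots s = 1 and s = (6/11)/(5/14) = 84/55. Since 84/55 ≥ 1, the smallest root in [0, 1] is s = 1.)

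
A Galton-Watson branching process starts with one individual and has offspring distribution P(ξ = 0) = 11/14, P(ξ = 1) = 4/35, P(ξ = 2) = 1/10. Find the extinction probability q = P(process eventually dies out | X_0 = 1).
q = 1

Mean offspring μ = 0·11/14 + 1·4/35 + 2·1/10 = 11/35 ≤ 1. For μ ≤ 1 with offspring not concentrated at 1, the Galton-Watson process goes extinct almost surely, so q = 1.
(Algebraic check: The pgf is f(s) = 11/14 + 4/35·s + 1/10·s². The extinction probability q is the smallest fixed point of f in [0, 1]. Setting s = f(s):
  1/10·s² + (4/35 − 1)·s + 11/14 = 0
  1/10·s² − (11/14 + 1/10)·s + 11/14 = 0
which factors as (s − 1)·(1/10·s − 11/14) = 0, giving roots s = 1 and s = (11/14)/(1/10) = 55/7. Since 55/7 ≥ 1, the smallest root in [0, 1] is s = 1.)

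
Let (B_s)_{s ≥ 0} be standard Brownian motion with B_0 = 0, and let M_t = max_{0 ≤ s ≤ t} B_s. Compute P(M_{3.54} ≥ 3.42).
P(M_{3.54} ≥ 3.42) = 2·P(B_{3.54} ≥ 3.42) = 2(1 − Φ(3.42/√3.54)) ≈ 0.0691

By the reflection principle for Brownian motion, P(M_t ≥ a) = 2 · P(B_t ≥ a) for a ≥ 0. Since B_t ~ N(0, t), P(B_t ≥ 3.42) = 1 − Φ(3.42/√t) = 1 − Φ(3.42/√3.54) = 1 − Φ(1.8177). So
  P(M_{3.54} ≥ 3.42) = 2(1 − Φ(1.8177)) ≈ 0.0691.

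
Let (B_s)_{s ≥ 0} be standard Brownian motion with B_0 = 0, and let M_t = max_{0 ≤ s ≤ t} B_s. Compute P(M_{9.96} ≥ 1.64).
P(M_{9.96} ≥ 1.64) = 2·P(B_{9.96} ≥ 1.64) = 2(1 − Φ(1.64/√9.96)) ≈ 0.6033

By the reflection principle for Brownian motion, P(M_t ≥ a) = 2 · P(B_t ≥ a) for a ≥ 0. Since B_t ~ N(0, t), P(B_t ≥ 1.64) = 1 − Φ(1.64/√t) = 1 − Φ(1.64/√9.96) = 1 − Φ(0.5197). So
  P(M_{9.96} ≥ 1.64) = 2(1 − Φ(0.5197)) ≈ 0.6033.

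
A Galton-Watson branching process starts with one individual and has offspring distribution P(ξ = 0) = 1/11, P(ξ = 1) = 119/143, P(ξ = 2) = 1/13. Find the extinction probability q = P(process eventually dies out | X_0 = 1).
q = 1

Mean offspring μ = 0·1/11 + 1·119/143 + 2·1/13 = 141/143 ≤ 1. For μ ≤ 1 with offspring not concentrated at 1, the Galton-Watson process goes extinct almost surely, so q = 1.
(Algebraic check: The pgf is f(s) = 1/11 + 119/143·s + 1/13·s². The extinction probability q is the smallest fixed point of f in [0, 1]. Setting s = f(s):
  1/13·s² + (119/143 − 1)·s + 1/11 = 0
  1/13·s² − (1/11 + 1/13)·s + 1/11 = 0
which factors as (s − 1)·(1/13·s − 1/11) = 0, giving roots s = 1 and s = (1/11)/(1/13) = 13/11. Since 13/11 ≥ 1, the smallest root in [0, 1] is s = 1.)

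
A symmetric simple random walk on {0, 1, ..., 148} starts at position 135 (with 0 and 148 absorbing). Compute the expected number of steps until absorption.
E[τ | X_0 = 135] = 1755

Let v_k = E[τ | X_0 = k]. Boundary: v_0 = v_148 = 0. Recurrence: v_k = 1 + (v_{k-1} + v_{k+1})/2 for 1 ≤ k ≤ 147. The particular solution to v_k − (v_{k-1} + v_{k+1})/2 = 1 is v_k = −k^2. Adding homogeneous solution A + B k and matching boundaries gives v_k = k (148 − k). Substituting k = 135: v_135 = 135 · 13 = 1755.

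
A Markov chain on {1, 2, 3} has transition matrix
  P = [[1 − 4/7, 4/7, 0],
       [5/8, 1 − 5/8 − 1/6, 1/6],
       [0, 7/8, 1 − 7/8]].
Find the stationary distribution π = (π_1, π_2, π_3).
π = (147/307, 672/1535, 128/1535)

This is a birth-death chain on three states, which satisfies detailed balance: π_1 · P_{12} = π_2 · P_{21} and π_2 · P_{23} = π_3 · P_{32}.
From π_1 · 4/7 = π_2 · 5/8: π_2/π_1 = (4/7)/(5/8) = 32/35.
From π_2 · 1/6 = π_3 · 7/8: π_3/π_2 = (1/6)/(7/8) = 4/21.
Take π_1 proportional to 1; then unnormalized π = (1, 32/35, 128/735). Normalize by dividing by the sum 307/147:
  π = (147/307, 672/1535, 128/1535).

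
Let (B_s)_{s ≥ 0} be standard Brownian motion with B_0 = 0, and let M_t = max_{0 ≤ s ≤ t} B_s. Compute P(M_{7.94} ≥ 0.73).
P(M_{7.94} ≥ 0.73) = 2·P(B_{7.94} ≥ 0.73) = 2(1 − Φ(0.73/√7.94)) ≈ 0.7956

By the reflection principle for Brownian motion, P(M_t ≥ a) = 2 · P(B_t ≥ a) for a ≥ 0. Since B_t ~ N(0, t), P(B_t ≥ 0.73) = 1 − Φ(0.73/√t) = 1 − Φ(0.73/√7.94) = 1 − Φ(0.2591). So
  P(M_{7.94} ≥ 0.73) = 2(1 − Φ(0.2591)) ≈ 0.7956.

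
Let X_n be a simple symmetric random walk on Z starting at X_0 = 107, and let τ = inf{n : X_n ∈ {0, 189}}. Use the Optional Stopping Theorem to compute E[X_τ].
E[X_τ] = 107

X_n is a martingale and τ is a bounded-mean stopping time (indeed τ is finite a.s. with bounded expectation since the walk is in a bounded region). By the OST, E[X_τ] = E[X_0] = 107. Equivalently: E[X_τ] = 189 · P(hit 189 first) + 0 · P(hit 0 first) = 189 · (107/189) = 107.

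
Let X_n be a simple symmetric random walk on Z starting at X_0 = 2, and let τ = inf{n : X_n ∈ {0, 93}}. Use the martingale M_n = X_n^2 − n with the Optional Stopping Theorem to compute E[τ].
E[τ] = 182

M_n = X_n^2 − n is a martingale (since E[X_{n+1}^2 | F_n] = X_n^2 + 1). By OST (τ has finite mean in a bounded region), E[M_τ] = E[M_0] = X_0^2 − 0 = 2^2 = 4. Also E[M_τ] = E[X_τ^2] − E[τ]. The walk exits at 0 or 93, with P(hit 93 first) = 2/93, so E[X_τ^2] = 93^2 · 2/93 + 0 = 186. Thus E[τ] = E[X_τ^2] − E[M_τ] = 186 − 4 = 182 = 2(93 − 2) = 182.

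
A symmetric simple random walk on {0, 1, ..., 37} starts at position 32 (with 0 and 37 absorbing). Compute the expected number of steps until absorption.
E[τ | X_0 = 32] = 160

Let v_k = E[τ | X_0 = k]. Boundary: v_0 = v_37 = 0. Recurrence: v_k = 1 + (v_{k-1} + v_{k+1})/2 for 1 ≤ k ≤ 36. The particular solution to v_k − (v_{k-1} + v_{k+1})/2 = 1 is v_k = −k^2. Adding homogeneous solution A + B k and matching boundaries gives v_k = k (37 − k). Substituting k = 32: v_32 = 32 · 5 = 160.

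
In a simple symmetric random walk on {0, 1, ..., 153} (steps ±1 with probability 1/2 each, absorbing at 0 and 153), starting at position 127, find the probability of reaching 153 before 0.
P(hit 153 before 0) = 127/153

Let u_k = P(hit 153 before 0 | start at k). Then u_0 = 0, u_153 = 1, and u_k = u_{k-1}/2 + u_{k+1}/2 for 1 ≤ k ≤ 152. This harmonic recurrence is solved by u_k = k/153, giving u_127 = 127/153.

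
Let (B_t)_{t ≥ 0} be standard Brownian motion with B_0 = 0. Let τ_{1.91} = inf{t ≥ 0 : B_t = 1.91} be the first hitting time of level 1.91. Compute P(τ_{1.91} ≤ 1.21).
P(τ_{1.91} ≤ 1.21) = 2(1 − Φ(1.91/√1.21)) = 2(1 − Φ(1.7364)) ≈ 0.0825

By the reflection principle for standard BM, P(τ_b ≤ t) = 2 · P(B_t ≥ b). Since B_t ~ N(0, t), P(B_t ≥ 1.91) = 1 − Φ(1.91/√t) = 1 − Φ(1.91/√1.21) = 1 − Φ(1.7364) ≈ 0.04125. Doubling: P(τ_{1.91} ≤ 1.21) ≈ 2 · 0.04125 = 0.08250 ≈ 0.0825.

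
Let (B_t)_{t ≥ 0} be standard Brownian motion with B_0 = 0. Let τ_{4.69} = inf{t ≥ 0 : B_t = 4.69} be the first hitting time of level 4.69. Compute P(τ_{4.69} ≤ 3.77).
P(τ_{4.69} ≤ 3.77) = 2(1 − Φ(4.69/√3.77)) = 2(1 − Φ(2.4155)) ≈ 0.0157

By the reflection principle for standard BM, P(τ_b ≤ t) = 2 · P(B_t ≥ b). Since B_t ~ N(0, t), P(B_t ≥ 4.69) = 1 − Φ(4.69/√t) = 1 − Φ(4.69/√3.77) = 1 − Φ(2.4155) ≈ 0.00786. Doubling: P(τ_{4.69} ≤ 3.77) ≈ 2 · 0.00786 = 0.01572 ≈ 0.0157.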